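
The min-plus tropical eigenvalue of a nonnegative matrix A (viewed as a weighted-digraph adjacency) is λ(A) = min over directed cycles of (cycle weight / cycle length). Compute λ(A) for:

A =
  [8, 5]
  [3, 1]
λ(A) = 1

Enumerate directed cycles and compute their means (weight / length). Sample:
  cycle 0 → 0: weight = 8, length = 1, mean = 8/1 ≈ 8.000
  cycle 1 → 1: weight = 1, length = 1, mean = 1/1 ≈ 1.000
  cycle 0 → 1 → 0: weight = 8, length = 2, mean = 8/2 ≈ 4.000
  cycle 1 → 0 → 1: weight = 8, length = 2, mean = 8/2 ≈ 4.000
Minimum mean = 1.000, attained e.g. along the cycle 1 → 1 with weight 1 and length 1. So λ(A) = 1/1 = 1.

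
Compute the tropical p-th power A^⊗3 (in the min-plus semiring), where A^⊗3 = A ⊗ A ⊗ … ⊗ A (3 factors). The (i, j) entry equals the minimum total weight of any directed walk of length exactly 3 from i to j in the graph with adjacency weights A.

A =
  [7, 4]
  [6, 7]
A^⊗3 =
  [17, 14]
  [16, 17]

Each entry (A^⊗3)_ij equals the minimum over all length-3 walks i = v_0 → v_1 → … → v_3 = j of Σ_t A[v_t][v_{t+1}]. For example, for (i, j) = (0, 1) we minimise over 4 possible intermediate vertex sequences; the minimum is 14, attained along the walk 0 → 1 → 0 → 1.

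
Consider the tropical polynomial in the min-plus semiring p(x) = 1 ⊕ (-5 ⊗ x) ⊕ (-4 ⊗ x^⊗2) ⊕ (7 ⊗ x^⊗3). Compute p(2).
p(2) = -3

A tropical monomial a ⊗ x^⊗i evaluates to a + i · x. Evaluating each term at x = 2:
  Term 0 contributes 1 + 0 · 2 = 1
  Term 1 contributes -5 + 1 · 2 = -3
  Term 2 contributes -4 + 2 · 2 = 0
  Term 3 contributes 7 + 3 · 2 = 13
p(2) = ⊕ of these = min[1, -3, 0, 13] = -3.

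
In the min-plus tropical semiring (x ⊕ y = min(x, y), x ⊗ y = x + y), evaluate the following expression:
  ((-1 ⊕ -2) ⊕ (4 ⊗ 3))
((-1 ⊕ -2) ⊕ (4 ⊗ 3)) = -2

Expand innermost to outermost. Recall ⊕ takes the minimum of its arguments and ⊗ takes their sum. Working out the expression ((-1 ⊕ -2) ⊕ (4 ⊗ 3)) gives -2.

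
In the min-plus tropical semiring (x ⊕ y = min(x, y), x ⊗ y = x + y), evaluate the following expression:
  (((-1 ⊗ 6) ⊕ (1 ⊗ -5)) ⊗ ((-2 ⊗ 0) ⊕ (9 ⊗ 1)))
(((-1 ⊗ 6) ⊕ (1 ⊗ -5)) ⊗ ((-2 ⊗ 0) ⊕ (9 ⊗ 1))) = -6

Expand innermost to outermost. Recall ⊕ takes the minimum of its arguments and ⊗ takes their sum. Working out the expression (((-1 ⊗ 6) ⊕ (1 ⊗ -5)) ⊗ ((-2 ⊗ 0) ⊕ (9 ⊗ 1))) gives -6.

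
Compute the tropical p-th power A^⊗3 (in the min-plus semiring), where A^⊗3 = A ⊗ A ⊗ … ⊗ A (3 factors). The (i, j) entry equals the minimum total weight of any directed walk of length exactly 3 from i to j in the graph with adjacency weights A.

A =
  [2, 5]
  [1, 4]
A^⊗3 =
  [6, 9]
  [5, 8]

Each entry (A^⊗3)_ij equals the minimum over all length-3 walks i = v_0 → v_1 → … → v_3 = j of Σ_t A[v_t][v_{t+1}]. For example, for (i, j) = (0, 1) we minimise over 4 possible intermediate vertex sequences; the minimum is 9, attained along the walk 0 → 0 → 0 → 1.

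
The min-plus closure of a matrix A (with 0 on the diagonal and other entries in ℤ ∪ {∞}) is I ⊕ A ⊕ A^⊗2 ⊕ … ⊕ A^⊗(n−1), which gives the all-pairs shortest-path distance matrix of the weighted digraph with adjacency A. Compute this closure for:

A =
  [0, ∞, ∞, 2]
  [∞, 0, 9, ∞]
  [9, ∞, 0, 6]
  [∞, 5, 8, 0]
Closure =
  [0, 7, 10, 2]
  [18, 0, 9, 15]
  [9, 11, 0, 6]
  [17, 5, 8, 0]

This is the Floyd-Warshall all-pairs shortest-path computation. For each intermediate vertex k = 0, 1, …, 3, update dist[i][j] ← min(dist[i][j], dist[i][k] + dist[k][j]). The final matrix gives, for each (i, j), the minimum total weight of any directed path from i to j (possibly empty when i = j).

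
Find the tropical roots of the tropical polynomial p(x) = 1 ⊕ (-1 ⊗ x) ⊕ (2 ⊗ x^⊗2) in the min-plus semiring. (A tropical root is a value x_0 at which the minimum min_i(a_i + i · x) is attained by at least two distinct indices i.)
Roots: {-3, 2}

Each tropical root is a break point of the lower envelope of the lines y = a_i + i · x (there are 3 lines, with slopes 0, 1, ..., 2). Only the lines that attain the minimum somewhere contribute to roots; other lines are dominated. Here the surviving (envelope) indices are i = 2, i = 1, i = 0.
Intersections between consecutive envelope lines give the roots: for adjacent envelope indices i < j the intersection is x = (a_i − a_j) / (j − i). Reading off the sorted break points: {-3, 2}.
Verification: at each break x_0, at least two indices attain the minimum of min_i(a_i + i · x_0).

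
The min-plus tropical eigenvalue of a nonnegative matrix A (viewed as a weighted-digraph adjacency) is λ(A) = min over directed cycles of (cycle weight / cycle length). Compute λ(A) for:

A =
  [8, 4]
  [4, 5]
λ(A) = 4

Enumerate directed cycles and compute their means (weight / length). Sample:
  cycle 0 → 0: weight = 8, length = 1, mean = 8/1 ≈ 8.000
  cycle 1 → 1: weight = 5, length = 1, mean = 5/1 ≈ 5.000
  cycle 0 → 1 → 0: weight = 8, length = 2, mean = 8/2 ≈ 4.000
  cycle 1 → 0 → 1: weight = 8, length = 2, mean = 8/2 ≈ 4.000
Minimum mean = 4.000, attained e.g. along the cycle 0 → 1 → 0 with weight 8 and length 2. So λ(A) = 8/2 = 4.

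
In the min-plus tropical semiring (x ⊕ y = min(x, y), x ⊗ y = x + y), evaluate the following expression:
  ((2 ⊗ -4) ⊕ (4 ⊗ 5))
((2 ⊗ -4) ⊕ (4 ⊗ 5)) = -2

Expand innermost to outermost. Recall ⊕ takes the minimum of its arguments and ⊗ takes their sum. Working out the expression ((2 ⊗ -4) ⊕ (4 ⊗ 5)) gives -2.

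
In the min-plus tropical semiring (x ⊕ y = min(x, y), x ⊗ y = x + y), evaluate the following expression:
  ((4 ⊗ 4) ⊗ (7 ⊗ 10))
((4 ⊗ 4) ⊗ (7 ⊗ 10)) = 25

Expand innermost to outermost. Recall ⊕ takes the minimum of its arguments and ⊗ takes their sum. Working out the expression ((4 ⊗ 4) ⊗ (7 ⊗ 10)) gives 25.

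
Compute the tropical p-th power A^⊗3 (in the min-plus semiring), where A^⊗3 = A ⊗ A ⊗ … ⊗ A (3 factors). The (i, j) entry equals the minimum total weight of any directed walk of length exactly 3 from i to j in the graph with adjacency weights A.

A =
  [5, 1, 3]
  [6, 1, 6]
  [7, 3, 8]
A^⊗3 =
  [8, 3, 8]
  [8, 3, 8]
  [10, 5, 10]

Each entry (A^⊗3)_ij equals the minimum over all length-3 walks i = v_0 → v_1 → … → v_3 = j of Σ_t A[v_t][v_{t+1}]. For example, for (i, j) = (0, 2) we minimise over 9 possible intermediate vertex sequences; the minimum is 8, attained along the walk 0 → 1 → 1 → 2.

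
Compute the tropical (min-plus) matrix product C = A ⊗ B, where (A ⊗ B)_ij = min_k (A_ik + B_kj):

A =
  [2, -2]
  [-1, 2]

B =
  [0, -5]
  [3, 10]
A ⊗ B =
  [1, -3]
  [-1, -6]

Apply the min-plus product entry-by-entry:
  C[0][0] = min over k of (A[0][0] + B[0][0] = 2 + 0 = 2, A[0][1] + B[1][0] = -2 + 3 = 1) = 1 (attained at k = 1)
  C[0][1] = min over k of (A[0][0] + B[0][1] = 2 + -5 = -3, A[0][1] + B[1][1] = -2 + 10 = 8) = -3 (attained at k = 0)
  C[1][0] = min over k of (A[1][0] + B[0][0] = -1 + 0 = -1, A[1][1] + B[1][0] = 2 + 3 = 5) = -1 (attained at k = 0)
  C[1][1] = min over k of (A[1][0] + B[0][1] = -1 + -5 = -6, A[1][1] + B[1][1] = 2 + 10 = 12) = -6 (attained at k = 0)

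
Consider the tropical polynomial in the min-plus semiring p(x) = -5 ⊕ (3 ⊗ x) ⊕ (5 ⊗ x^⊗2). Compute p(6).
p(6) = -5

A tropical monomial a ⊗ x^⊗i evaluates to a + i · x. Evaluating each term at x = 6:
  Term 0 contributes -5 + 0 · 6 = -5
  Term 1 contributes 3 + 1 · 6 = 9
  Term 2 contributes 5 + 2 · 6 = 17
p(6) = ⊕ of these = min[-5, 9, 17] = -5.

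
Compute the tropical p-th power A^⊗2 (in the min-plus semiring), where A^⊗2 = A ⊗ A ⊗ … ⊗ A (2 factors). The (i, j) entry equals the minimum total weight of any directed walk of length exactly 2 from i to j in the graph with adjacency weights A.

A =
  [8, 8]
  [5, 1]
A^⊗2 =
  [13, 9]
  [6, 2]

Each entry (A^⊗2)_ij equals the minimum over all length-2 walks i = v_0 → v_1 → … → v_2 = j of Σ_t A[v_t][v_{t+1}]. For example, for (i, j) = (0, 1) we minimise over 2 possible intermediate vertex sequences; the minimum is 9, attained along the walk 0 → 1 → 1.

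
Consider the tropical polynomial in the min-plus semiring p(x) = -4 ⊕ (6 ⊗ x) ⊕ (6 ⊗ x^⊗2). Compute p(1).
p(1) = -4

A tropical monomial a ⊗ x^⊗i evaluates to a + i · x. Evaluating each term at x = 1:
  Term 0 contributes -4 + 0 · 1 = -4
  Term 1 contributes 6 + 1 · 1 = 7
  Term 2 contributes 6 + 2 · 1 = 8
p(1) = ⊕ of these = min[-4, 7, 8] = -4.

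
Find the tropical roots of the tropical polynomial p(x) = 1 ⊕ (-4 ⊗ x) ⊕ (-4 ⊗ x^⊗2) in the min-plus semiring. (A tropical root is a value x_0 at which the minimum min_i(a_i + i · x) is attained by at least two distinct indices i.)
Roots: {0, 5}

Each tropical root is a break point of the lower envelope of the lines y = a_i + i · x (there are 3 lines, with slopes 0, 1, ..., 2). Only the lines that attain the minimum somewhere contribute to roots; other lines are dominated. Here the surviving (envelope) indices are i = 2, i = 1, i = 0.
Intersections between consecutive envelope lines give the roots: for adjacent envelope indices i < j the intersection is x = (a_i − a_j) / (j − i). Reading off the sorted break points: {0, 5}.
Verification: at each break x_0, at least two indices attain the minimum of min_i(a_i + i · x_0).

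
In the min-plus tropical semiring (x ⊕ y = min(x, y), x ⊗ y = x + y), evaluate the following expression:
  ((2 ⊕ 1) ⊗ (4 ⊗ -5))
((2 ⊕ 1) ⊗ (4 ⊗ -5)) = 0

Expand innermost to outermost. Recall ⊕ takes the minimum of its arguments and ⊗ takes their sum. Working out the expression ((2 ⊕ 1) ⊗ (4 ⊗ -5)) gives 0.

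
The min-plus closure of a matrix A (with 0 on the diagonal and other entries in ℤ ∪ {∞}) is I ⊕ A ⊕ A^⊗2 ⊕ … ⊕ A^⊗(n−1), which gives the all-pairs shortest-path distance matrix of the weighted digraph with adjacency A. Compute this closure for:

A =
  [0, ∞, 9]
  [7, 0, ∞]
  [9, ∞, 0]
Closure =
  [0, ∞, 9]
  [7, 0, 16]
  [9, ∞, 0]

This is the Floyd-Warshall all-pairs shortest-path computation. For each intermediate vertex k = 0, 1, …, 2, update dist[i][j] ← min(dist[i][j], dist[i][k] + dist[k][j]). The final matrix gives, for each (i, j), the minimum total weight of any directed path from i to j (possibly empty when i = j).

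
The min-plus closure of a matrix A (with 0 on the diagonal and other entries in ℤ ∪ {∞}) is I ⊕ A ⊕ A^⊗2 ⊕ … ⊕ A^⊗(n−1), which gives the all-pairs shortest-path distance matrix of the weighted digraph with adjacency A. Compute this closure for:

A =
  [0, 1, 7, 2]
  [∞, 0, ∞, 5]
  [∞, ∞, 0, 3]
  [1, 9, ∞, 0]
Closure =
  [0, 1, 7, 2]
  [6, 0, 13, 5]
  [4, 5, 0, 3]
  [1, 2, 8, 0]

This is the Floyd-Warshall all-pairs shortest-path computation. For each intermediate vertex k = 0, 1, …, 3, update dist[i][j] ← min(dist[i][j], dist[i][k] + dist[k][j]). The final matrix gives, for each (i, j), the minimum total weight of any directed path from i to j (possibly empty when i = j).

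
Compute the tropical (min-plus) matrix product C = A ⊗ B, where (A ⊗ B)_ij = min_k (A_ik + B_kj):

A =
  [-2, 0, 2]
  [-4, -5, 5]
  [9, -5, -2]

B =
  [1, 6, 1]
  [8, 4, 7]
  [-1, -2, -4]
A ⊗ B =
  [-1, 0, -2]
  [-3, -1, -3]
  [-3, -4, -6]

Apply the min-plus product entry-by-entry:
  C[0][0] = min over k of (A[0][0] + B[0][0] = -2 + 1 = -1, A[0][1] + B[1][0] = 0 + 8 = 8, A[0][2] + B[2][0] = 2 + -1 = 1) = -1 (attained at k = 0)
  C[0][1] = min over k of (A[0][0] + B[0][1] = -2 + 6 = 4, A[0][1] + B[1][1] = 0 + 4 = 4, A[0][2] + B[2][1] = 2 + -2 = 0) = 0 (attained at k = 2)
  C[0][2] = min over k of (A[0][0] + B[0][2] = -2 + 1 = -1, A[0][1] + B[1][2] = 0 + 7 = 7, A[0][2] + B[2][2] = 2 + -4 = -2) = -2 (attained at k = 2)
  C[1][0] = min over k of (A[1][0] + B[0][0] = -4 + 1 = -3, A[1][1] + B[1][0] = -5 + 8 = 3, A[1][2] + B[2][0] = 5 + -1 = 4) = -3 (attained at k = 0)
  C[1][1] = min over k of (A[1][0] + B[0][1] = -4 + 6 = 2, A[1][1] + B[1][1] = -5 + 4 = -1, A[1][2] + B[2][1] = 5 + -2 = 3) = -1 (attained at k = 1)
  C[1][2] = min over k of (A[1][0] + B[0][2] = -4 + 1 = -3, A[1][1] + B[1][2] = -5 + 7 = 2, A[1][2] + B[2][2] = 5 + -4 = 1) = -3 (attained at k = 0)
  C[2][0] = min over k of (A[2][0] + B[0][0] = 9 + 1 = 10, A[2][1] + B[1][0] = -5 + 8 = 3, A[2][2] + B[2][0] = -2 + -1 = -3) = -3 (attained at k = 2)
  C[2][1] = min over k of (A[2][0] + B[0][1] = 9 + 6 = 15, A[2][1] + B[1][1] = -5 + 4 = -1, A[2][2] + B[2][1] = -2 + -2 = -4) = -4 (attained at k = 2)
  C[2][2] = min over k of (A[2][0] + B[0][2] = 9 + 1 = 10, A[2][1] + B[1][2] = -5 + 7 = 2, A[2][2] + B[2][2] = -2 + -4 = -6) = -6 (attained at k = 2)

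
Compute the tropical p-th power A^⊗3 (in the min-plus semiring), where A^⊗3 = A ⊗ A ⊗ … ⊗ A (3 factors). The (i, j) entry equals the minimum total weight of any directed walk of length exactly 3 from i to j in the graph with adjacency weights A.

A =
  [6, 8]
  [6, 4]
A^⊗3 =
  [18, 16]
  [14, 12]

Each entry (A^⊗3)_ij equals the minimum over all length-3 walks i = v_0 → v_1 → … → v_3 = j of Σ_t A[v_t][v_{t+1}]. For example, for (i, j) = (0, 1) we minimise over 4 possible intermediate vertex sequences; the minimum is 16, attained along the walk 0 → 1 → 1 → 1.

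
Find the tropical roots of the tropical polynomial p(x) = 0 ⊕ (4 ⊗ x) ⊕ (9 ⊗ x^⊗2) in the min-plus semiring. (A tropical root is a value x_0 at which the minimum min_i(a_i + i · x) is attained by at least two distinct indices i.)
Roots: {-5, -4}

Each tropical root is a break point of the lower envelope of the lines y = a_i + i · x (there are 3 lines, with slopes 0, 1, ..., 2). Only the lines that attain the minimum somewhere contribute to roots; other lines are dominated. Here the surviving (envelope) indices are i = 2, i = 1, i = 0.
Intersections between consecutive envelope lines give the roots: for adjacent envelope indices i < j the intersection is x = (a_i − a_j) / (j − i). Reading off the sorted break points: {-5, -4}.
Verification: at each break x_0, at least two indices attain the minimum of min_i(a_i + i · x_0).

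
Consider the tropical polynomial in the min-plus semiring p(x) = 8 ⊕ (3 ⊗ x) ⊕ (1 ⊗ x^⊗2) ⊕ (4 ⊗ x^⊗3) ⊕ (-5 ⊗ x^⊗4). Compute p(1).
p(1) = -1

A tropical monomial a ⊗ x^⊗i evaluates to a + i · x. Evaluating each term at x = 1:
  Term 0 contributes 8 + 0 · 1 = 8
  Term 1 contributes 3 + 1 · 1 = 4
  Term 2 contributes 1 + 2 · 1 = 3
  Term 3 contributes 4 + 3 · 1 = 7
  Term 4 contributes -5 + 4 · 1 = -1
p(1) = ⊕ of these = min[8, 4, 3, 7, -1] = -1.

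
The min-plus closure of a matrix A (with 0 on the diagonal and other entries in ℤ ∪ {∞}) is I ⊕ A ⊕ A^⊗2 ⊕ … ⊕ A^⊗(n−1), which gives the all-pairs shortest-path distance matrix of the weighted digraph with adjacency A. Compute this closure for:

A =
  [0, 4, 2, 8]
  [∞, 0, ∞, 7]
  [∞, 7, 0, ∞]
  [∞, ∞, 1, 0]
Closure =
  [0, 4, 2, 8]
  [∞, 0, 8, 7]
  [∞, 7, 0, 14]
  [∞, 8, 1, 0]

This is the Floyd-Warshall all-pairs shortest-path computation. For each intermediate vertex k = 0, 1, …, 3, update dist[i][j] ← min(dist[i][j], dist[i][k] + dist[k][j]). The final matrix gives, for each (i, j), the minimum total weight of any directed path from i to j (possibly empty when i = j).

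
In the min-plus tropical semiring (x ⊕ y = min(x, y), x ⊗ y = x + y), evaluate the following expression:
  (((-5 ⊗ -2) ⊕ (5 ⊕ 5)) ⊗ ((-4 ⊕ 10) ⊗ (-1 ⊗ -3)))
(((-5 ⊗ -2) ⊕ (5 ⊕ 5)) ⊗ ((-4 ⊕ 10) ⊗ (-1 ⊗ -3))) = -15

Expand innermost to outermost. Recall ⊕ takes the minimum of its arguments and ⊗ takes their sum. Working out the expression (((-5 ⊗ -2) ⊕ (5 ⊕ 5)) ⊗ ((-4 ⊕ 10) ⊗ (-1 ⊗ -3))) gives -15.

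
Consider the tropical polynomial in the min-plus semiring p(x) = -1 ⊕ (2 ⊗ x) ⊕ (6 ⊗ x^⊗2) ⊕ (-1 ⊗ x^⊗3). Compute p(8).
p(8) = -1

A tropical monomial a ⊗ x^⊗i evaluates to a + i · x. Evaluating each term at x = 8:
  Term 0 contributes -1 + 0 · 8 = -1
  Term 1 contributes 2 + 1 · 8 = 10
  Term 2 contributes 6 + 2 · 8 = 22
  Term 3 contributes -1 + 3 · 8 = 23
p(8) = ⊕ of these = min[-1, 10, 22, 23] = -1.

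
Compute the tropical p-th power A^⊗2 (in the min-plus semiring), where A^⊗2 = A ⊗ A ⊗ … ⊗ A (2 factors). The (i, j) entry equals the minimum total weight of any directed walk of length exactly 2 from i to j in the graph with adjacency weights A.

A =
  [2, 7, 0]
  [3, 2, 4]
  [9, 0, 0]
A^⊗2 =
  [4, 0, 0]
  [5, 4, 3]
  [3, 0, 0]

Each entry (A^⊗2)_ij equals the minimum over all length-2 walks i = v_0 → v_1 → … → v_2 = j of Σ_t A[v_t][v_{t+1}]. For example, for (i, j) = (0, 2) we minimise over 3 possible intermediate vertex sequences; the minimum is 0, attained along the walk 0 → 2 → 2.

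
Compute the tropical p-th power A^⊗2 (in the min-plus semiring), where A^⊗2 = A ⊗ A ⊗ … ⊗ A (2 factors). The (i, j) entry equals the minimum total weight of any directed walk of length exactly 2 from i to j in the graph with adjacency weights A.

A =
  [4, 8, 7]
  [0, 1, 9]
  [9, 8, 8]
A^⊗2 =
  [8, 9, 11]
  [1, 2, 7]
  [8, 9, 16]

Each entry (A^⊗2)_ij equals the minimum over all length-2 walks i = v_0 → v_1 → … → v_2 = j of Σ_t A[v_t][v_{t+1}]. For example, for (i, j) = (0, 2) we minimise over 3 possible intermediate vertex sequences; the minimum is 11, attained along the walk 0 → 0 → 2.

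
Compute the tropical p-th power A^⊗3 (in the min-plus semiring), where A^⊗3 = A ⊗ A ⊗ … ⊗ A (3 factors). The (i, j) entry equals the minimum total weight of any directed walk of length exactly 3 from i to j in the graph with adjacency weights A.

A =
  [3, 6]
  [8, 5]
A^⊗3 =
  [9, 12]
  [14, 15]

Each entry (A^⊗3)_ij equals the minimum over all length-3 walks i = v_0 → v_1 → … → v_3 = j of Σ_t A[v_t][v_{t+1}]. For example, for (i, j) = (0, 1) we minimise over 4 possible intermediate vertex sequences; the minimum is 12, attained along the walk 0 → 0 → 0 → 1.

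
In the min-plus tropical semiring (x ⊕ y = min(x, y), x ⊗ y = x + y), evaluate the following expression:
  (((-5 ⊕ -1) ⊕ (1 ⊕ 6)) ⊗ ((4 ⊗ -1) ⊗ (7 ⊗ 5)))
(((-5 ⊕ -1) ⊕ (1 ⊕ 6)) ⊗ ((4 ⊗ -1) ⊗ (7 ⊗ 5))) = 10

Expand innermost to outermost. Recall ⊕ takes the minimum of its arguments and ⊗ takes their sum. Working out the expression (((-5 ⊕ -1) ⊕ (1 ⊕ 6)) ⊗ ((4 ⊗ -1) ⊗ (7 ⊗ 5))) gives 10.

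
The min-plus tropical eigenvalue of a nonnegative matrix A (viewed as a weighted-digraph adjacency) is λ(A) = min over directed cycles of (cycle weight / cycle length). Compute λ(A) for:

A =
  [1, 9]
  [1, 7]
λ(A) = 1

Enumerate directed cycles and compute their means (weight / length). Sample:
  cycle 0 → 0: weight = 1, length = 1, mean = 1/1 ≈ 1.000
  cycle 1 → 1: weight = 7, length = 1, mean = 7/1 ≈ 7.000
  cycle 0 → 1 → 0: weight = 10, length = 2, mean = 10/2 ≈ 5.000
  cycle 1 → 0 → 1: weight = 10, length = 2, mean = 10/2 ≈ 5.000
Minimum mean = 1.000, attained e.g. along the cycle 0 → 0 with weight 1 and length 1. So λ(A) = 1/1 = 1.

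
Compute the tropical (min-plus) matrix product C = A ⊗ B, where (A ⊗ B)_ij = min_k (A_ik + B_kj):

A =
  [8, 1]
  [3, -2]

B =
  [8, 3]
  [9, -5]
A ⊗ B =
  [10, -4]
  [7, -7]

Apply the min-plus product entry-by-entry:
  C[0][0] = min over k of (A[0][0] + B[0][0] = 8 + 8 = 16, A[0][1] + B[1][0] = 1 + 9 = 10) = 10 (attained at k = 1)
  C[0][1] = min over k of (A[0][0] + B[0][1] = 8 + 3 = 11, A[0][1] + B[1][1] = 1 + -5 = -4) = -4 (attained at k = 1)
  C[1][0] = min over k of (A[1][0] + B[0][0] = 3 + 8 = 11, A[1][1] + B[1][0] = -2 + 9 = 7) = 7 (attained at k = 1)
  C[1][1] = min over k of (A[1][0] + B[0][1] = 3 + 3 = 6, A[1][1] + B[1][1] = -2 + -5 = -7) = -7 (attained at k = 1)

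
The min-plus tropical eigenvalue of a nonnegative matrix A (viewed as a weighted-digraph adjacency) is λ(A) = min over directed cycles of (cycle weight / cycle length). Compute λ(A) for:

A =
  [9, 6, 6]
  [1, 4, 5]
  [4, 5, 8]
λ(A) = 7/2

Enumerate directed cycles and compute their means (weight / length). Sample:
  cycle 0 → 0: weight = 9, length = 1, mean = 9/1 ≈ 9.000
  cycle 1 → 1: weight = 4, length = 1, mean = 4/1 ≈ 4.000
  cycle 2 → 2: weight = 8, length = 1, mean = 8/1 ≈ 8.000
  cycle 0 → 1 → 0: weight = 7, length = 2, mean = 7/2 ≈ 3.500
  cycle 0 → 2 → 0: weight = 10, length = 2, mean = 10/2 ≈ 5.000
  cycle 1 → 0 → 1: weight = 7, length = 2, mean = 7/2 ≈ 3.500
Minimum mean = 3.500, attained e.g. along the cycle 0 → 1 → 0 with weight 7 and length 2. So λ(A) = 7/2 = 7/2.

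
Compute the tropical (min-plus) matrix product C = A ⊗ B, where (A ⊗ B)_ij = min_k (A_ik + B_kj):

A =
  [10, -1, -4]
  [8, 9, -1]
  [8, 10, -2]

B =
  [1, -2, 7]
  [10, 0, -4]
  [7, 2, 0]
A ⊗ B =
  [3, -2, -5]
  [6, 1, -1]
  [5, 0, -2]

Apply the min-plus product entry-by-entry:
  C[0][0] = min over k of (A[0][0] + B[0][0] = 10 + 1 = 11, A[0][1] + B[1][0] = -1 + 10 = 9, A[0][2] + B[2][0] = -4 + 7 = 3) = 3 (attained at k = 2)
  C[0][1] = min over k of (A[0][0] + B[0][1] = 10 + -2 = 8, A[0][1] + B[1][1] = -1 + 0 = -1, A[0][2] + B[2][1] = -4 + 2 = -2) = -2 (attained at k = 2)
  C[0][2] = min over k of (A[0][0] + B[0][2] = 10 + 7 = 17, A[0][1] + B[1][2] = -1 + -4 = -5, A[0][2] + B[2][2] = -4 + 0 = -4) = -5 (attained at k = 1)
  C[1][0] = min over k of (A[1][0] + B[0][0] = 8 + 1 = 9, A[1][1] + B[1][0] = 9 + 10 = 19, A[1][2] + B[2][0] = -1 + 7 = 6) = 6 (attained at k = 2)
  C[1][1] = min over k of (A[1][0] + B[0][1] = 8 + -2 = 6, A[1][1] + B[1][1] = 9 + 0 = 9, A[1][2] + B[2][1] = -1 + 2 = 1) = 1 (attained at k = 2)
  C[1][2] = min over k of (A[1][0] + B[0][2] = 8 + 7 = 15, A[1][1] + B[1][2] = 9 + -4 = 5, A[1][2] + B[2][2] = -1 + 0 = -1) = -1 (attained at k = 2)
  C[2][0] = min over k of (A[2][0] + B[0][0] = 8 + 1 = 9, A[2][1] + B[1][0] = 10 + 10 = 20, A[2][2] + B[2][0] = -2 + 7 = 5) = 5 (attained at k = 2)
  C[2][1] = min over k of (A[2][0] + B[0][1] = 8 + -2 = 6, A[2][1] + B[1][1] = 10 + 0 = 10, A[2][2] + B[2][1] = -2 + 2 = 0) = 0 (attained at k = 2)
  C[2][2] = min over k of (A[2][0] + B[0][2] = 8 + 7 = 15, A[2][1] + B[1][2] = 10 + -4 = 6, A[2][2] + B[2][2] = -2 + 0 = -2) = -2 (attained at k = 2)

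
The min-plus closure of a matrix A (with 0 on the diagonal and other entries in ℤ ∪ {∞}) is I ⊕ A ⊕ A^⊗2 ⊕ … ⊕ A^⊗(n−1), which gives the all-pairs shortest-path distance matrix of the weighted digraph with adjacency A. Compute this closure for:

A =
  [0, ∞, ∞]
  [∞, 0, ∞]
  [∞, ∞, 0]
Closure =
  [0, ∞, ∞]
  [∞, 0, ∞]
  [∞, ∞, 0]

This is the Floyd-Warshall all-pairs shortest-path computation. For each intermediate vertex k = 0, 1, …, 2, update dist[i][j] ← min(dist[i][j], dist[i][k] + dist[k][j]). The final matrix gives, for each (i, j), the minimum total weight of any directed path from i to j (possibly empty when i = j).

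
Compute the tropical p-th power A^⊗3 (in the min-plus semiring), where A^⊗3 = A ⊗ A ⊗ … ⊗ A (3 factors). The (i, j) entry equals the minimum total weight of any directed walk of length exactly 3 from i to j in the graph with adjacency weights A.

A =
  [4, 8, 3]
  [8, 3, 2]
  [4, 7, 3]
A^⊗3 =
  [10, 13, 9]
  [9, 9, 8]
  [10, 13, 9]

Each entry (A^⊗3)_ij equals the minimum over all length-3 walks i = v_0 → v_1 → … → v_3 = j of Σ_t A[v_t][v_{t+1}]. For example, for (i, j) = (0, 2) we minimise over 9 possible intermediate vertex sequences; the minimum is 9, attained along the walk 0 → 2 → 2 → 2.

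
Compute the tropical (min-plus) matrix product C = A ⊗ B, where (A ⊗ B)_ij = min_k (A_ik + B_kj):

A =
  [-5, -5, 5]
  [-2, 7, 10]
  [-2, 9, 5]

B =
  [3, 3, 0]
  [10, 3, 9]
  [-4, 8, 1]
A ⊗ B =
  [-2, -2, -5]
  [1, 1, -2]
  [1, 1, -2]

Apply the min-plus product entry-by-entry:
  C[0][0] = min over k of (A[0][0] + B[0][0] = -5 + 3 = -2, A[0][1] + B[1][0] = -5 + 10 = 5, A[0][2] + B[2][0] = 5 + -4 = 1) = -2 (attained at k = 0)
  C[0][1] = min over k of (A[0][0] + B[0][1] = -5 + 3 = -2, A[0][1] + B[1][1] = -5 + 3 = -2, A[0][2] + B[2][1] = 5 + 8 = 13) = -2 (attained at k = 0)
  C[0][2] = min over k of (A[0][0] + B[0][2] = -5 + 0 = -5, A[0][1] + B[1][2] = -5 + 9 = 4, A[0][2] + B[2][2] = 5 + 1 = 6) = -5 (attained at k = 0)
  C[1][0] = min over k of (A[1][0] + B[0][0] = -2 + 3 = 1, A[1][1] + B[1][0] = 7 + 10 = 17, A[1][2] + B[2][0] = 10 + -4 = 6) = 1 (attained at k = 0)
  C[1][1] = min over k of (A[1][0] + B[0][1] = -2 + 3 = 1, A[1][1] + B[1][1] = 7 + 3 = 10, A[1][2] + B[2][1] = 10 + 8 = 18) = 1 (attained at k = 0)
  C[1][2] = min over k of (A[1][0] + B[0][2] = -2 + 0 = -2, A[1][1] + B[1][2] = 7 + 9 = 16, A[1][2] + B[2][2] = 10 + 1 = 11) = -2 (attained at k = 0)
  C[2][0] = min over k of (A[2][0] + B[0][0] = -2 + 3 = 1, A[2][1] + B[1][0] = 9 + 10 = 19, A[2][2] + B[2][0] = 5 + -4 = 1) = 1 (attained at k = 0)
  C[2][1] = min over k of (A[2][0] + B[0][1] = -2 + 3 = 1, A[2][1] + B[1][1] = 9 + 3 = 12, A[2][2] + B[2][1] = 5 + 8 = 13) = 1 (attained at k = 0)
  C[2][2] = min over k of (A[2][0] + B[0][2] = -2 + 0 = -2, A[2][1] + B[1][2] = 9 + 9 = 18, A[2][2] + B[2][2] = 5 + 1 = 6) = -2 (attained at k = 0)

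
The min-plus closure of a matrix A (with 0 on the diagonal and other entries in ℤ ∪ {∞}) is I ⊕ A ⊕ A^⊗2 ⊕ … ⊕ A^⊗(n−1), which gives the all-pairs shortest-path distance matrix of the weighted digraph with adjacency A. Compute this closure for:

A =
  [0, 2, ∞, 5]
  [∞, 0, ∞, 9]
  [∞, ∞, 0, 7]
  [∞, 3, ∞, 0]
Closure =
  [0, 2, ∞, 5]
  [∞, 0, ∞, 9]
  [∞, 10, 0, 7]
  [∞, 3, ∞, 0]

This is the Floyd-Warshall all-pairs shortest-path computation. For each intermediate vertex k = 0, 1, …, 3, update dist[i][j] ← min(dist[i][j], dist[i][k] + dist[k][j]). The final matrix gives, for each (i, j), the minimum total weight of any directed path from i to j (possibly empty when i = j).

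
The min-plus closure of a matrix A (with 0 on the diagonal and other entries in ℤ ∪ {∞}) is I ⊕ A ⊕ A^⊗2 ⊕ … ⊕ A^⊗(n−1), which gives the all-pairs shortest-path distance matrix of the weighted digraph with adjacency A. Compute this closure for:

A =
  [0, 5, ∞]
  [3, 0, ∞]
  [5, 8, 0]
Closure =
  [0, 5, ∞]
  [3, 0, ∞]
  [5, 8, 0]

This is the Floyd-Warshall all-pairs shortest-path computation. For each intermediate vertex k = 0, 1, …, 2, update dist[i][j] ← min(dist[i][j], dist[i][k] + dist[k][j]). The final matrix gives, for each (i, j), the minimum total weight of any directed path from i to j (possibly empty when i = j).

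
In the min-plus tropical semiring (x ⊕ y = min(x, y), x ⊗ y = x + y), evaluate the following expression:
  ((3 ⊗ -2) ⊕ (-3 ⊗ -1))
((3 ⊗ -2) ⊕ (-3 ⊗ -1)) = -4

Expand innermost to outermost. Recall ⊕ takes the minimum of its arguments and ⊗ takes their sum. Working out the expression ((3 ⊗ -2) ⊕ (-3 ⊗ -1)) gives -4.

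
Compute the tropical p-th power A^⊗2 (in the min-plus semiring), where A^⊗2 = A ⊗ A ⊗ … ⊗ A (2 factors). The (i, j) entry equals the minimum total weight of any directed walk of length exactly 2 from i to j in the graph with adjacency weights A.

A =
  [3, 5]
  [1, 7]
A^⊗2 =
  [6, 8]
  [4, 6]

Each entry (A^⊗2)_ij equals the minimum over all length-2 walks i = v_0 → v_1 → … → v_2 = j of Σ_t A[v_t][v_{t+1}]. For example, for (i, j) = (0, 1) we minimise over 2 possible intermediate vertex sequences; the minimum is 8, attained along the walk 0 → 0 → 1.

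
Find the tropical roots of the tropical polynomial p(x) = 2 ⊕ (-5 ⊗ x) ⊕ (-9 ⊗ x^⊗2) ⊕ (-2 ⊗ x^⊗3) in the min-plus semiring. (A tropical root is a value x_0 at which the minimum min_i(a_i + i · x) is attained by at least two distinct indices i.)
Roots: {-7, 4, 7}

Each tropical root is a break point of the lower envelope of the lines y = a_i + i · x (there are 4 lines, with slopes 0, 1, ..., 3). Only the lines that attain the minimum somewhere contribute to roots; other lines are dominated. Here the surviving (envelope) indices are i = 3, i = 2, i = 1, i = 0.
Intersections between consecutive envelope lines give the roots: for adjacent envelope indices i < j the intersection is x = (a_i − a_j) / (j − i). Reading off the sorted break points: {-7, 4, 7}.
Verification: at each break x_0, at least two indices attain the minimum of min_i(a_i + i · x_0).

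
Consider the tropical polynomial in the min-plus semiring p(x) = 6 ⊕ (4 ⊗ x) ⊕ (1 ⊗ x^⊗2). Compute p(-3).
p(-3) = -5

A tropical monomial a ⊗ x^⊗i evaluates to a + i · x. Evaluating each term at x = -3:
  Term 0 contributes 6 + 0 · -3 = 6
  Term 1 contributes 4 + 1 · -3 = 1
  Term 2 contributes 1 + 2 · -3 = -5
p(-3) = ⊕ of these = min[6, 1, -5] = -5.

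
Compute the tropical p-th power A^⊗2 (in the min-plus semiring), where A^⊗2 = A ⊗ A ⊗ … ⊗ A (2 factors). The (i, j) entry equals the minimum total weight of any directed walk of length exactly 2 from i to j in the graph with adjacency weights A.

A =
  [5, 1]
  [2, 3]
A^⊗2 =
  [3, 4]
  [5, 3]

Each entry (A^⊗2)_ij equals the minimum over all length-2 walks i = v_0 → v_1 → … → v_2 = j of Σ_t A[v_t][v_{t+1}]. For example, for (i, j) = (0, 1) we minimise over 2 possible intermediate vertex sequences; the minimum is 4, attained along the walk 0 → 1 → 1.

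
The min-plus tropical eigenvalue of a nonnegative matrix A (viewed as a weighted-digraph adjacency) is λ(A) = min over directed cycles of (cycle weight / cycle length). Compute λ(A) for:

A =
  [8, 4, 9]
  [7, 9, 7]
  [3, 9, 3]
λ(A) = 3

Enumerate directed cycles and compute their means (weight / length). Sample:
  cycle 0 → 0: weight = 8, length = 1, mean = 8/1 ≈ 8.000
  cycle 1 → 1: weight = 9, length = 1, mean = 9/1 ≈ 9.000
  cycle 2 → 2: weight = 3, length = 1, mean = 3/1 ≈ 3.000
  cycle 0 → 1 → 0: weight = 11, length = 2, mean = 11/2 ≈ 5.500
  cycle 0 → 2 → 0: weight = 12, length = 2, mean = 12/2 ≈ 6.000
  cycle 1 → 0 → 1: weight = 11, length = 2, mean = 11/2 ≈ 5.500
Minimum mean = 3.000, attained e.g. along the cycle 2 → 2 with weight 3 and length 1. So λ(A) = 3/1 = 3.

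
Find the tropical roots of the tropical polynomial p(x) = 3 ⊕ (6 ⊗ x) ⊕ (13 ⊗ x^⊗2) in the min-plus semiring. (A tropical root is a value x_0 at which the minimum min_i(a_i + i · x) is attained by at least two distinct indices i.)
Roots: {-7, -3}

Each tropical root is a break point of the lower envelope of the lines y = a_i + i · x (there are 3 lines, with slopes 0, 1, ..., 2). Only the lines that attain the minimum somewhere contribute to roots; other lines are dominated. Here the surviving (envelope) indices are i = 2, i = 1, i = 0.
Intersections between consecutive envelope lines give the roots: for adjacent envelope indices i < j the intersection is x = (a_i − a_j) / (j − i). Reading off the sorted break points: {-7, -3}.
Verification: at each break x_0, at least two indices attain the minimum of min_i(a_i + i · x_0).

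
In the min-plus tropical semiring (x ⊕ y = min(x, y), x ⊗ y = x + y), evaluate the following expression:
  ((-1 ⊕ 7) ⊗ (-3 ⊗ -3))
((-1 ⊕ 7) ⊗ (-3 ⊗ -3)) = -7

Expand innermost to outermost. Recall ⊕ takes the minimum of its arguments and ⊗ takes their sum. Working out the expression ((-1 ⊕ 7) ⊗ (-3 ⊗ -3)) gives -7.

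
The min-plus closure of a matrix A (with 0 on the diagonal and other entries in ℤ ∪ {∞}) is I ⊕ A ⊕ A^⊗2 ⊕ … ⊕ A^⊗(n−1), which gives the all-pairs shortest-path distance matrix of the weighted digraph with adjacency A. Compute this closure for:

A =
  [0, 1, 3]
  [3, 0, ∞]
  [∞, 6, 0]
Closure =
  [0, 1, 3]
  [3, 0, 6]
  [9, 6, 0]

This is the Floyd-Warshall all-pairs shortest-path computation. For each intermediate vertex k = 0, 1, …, 2, update dist[i][j] ← min(dist[i][j], dist[i][k] + dist[k][j]). The final matrix gives, for each (i, j), the minimum total weight of any directed path from i to j (possibly empty when i = j).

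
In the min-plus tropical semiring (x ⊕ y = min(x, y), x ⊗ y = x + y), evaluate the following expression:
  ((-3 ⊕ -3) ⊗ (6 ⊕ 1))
((-3 ⊕ -3) ⊗ (6 ⊕ 1)) = -2

Expand innermost to outermost. Recall ⊕ takes the minimum of its arguments and ⊗ takes their sum. Working out the expression ((-3 ⊕ -3) ⊗ (6 ⊕ 1)) gives -2.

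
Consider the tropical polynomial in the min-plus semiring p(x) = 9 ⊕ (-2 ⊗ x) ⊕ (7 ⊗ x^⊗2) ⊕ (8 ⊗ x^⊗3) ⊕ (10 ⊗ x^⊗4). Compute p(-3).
p(-3) = -5

A tropical monomial a ⊗ x^⊗i evaluates to a + i · x. Evaluating each term at x = -3:
  Term 0 contributes 9 + 0 · -3 = 9
  Term 1 contributes -2 + 1 · -3 = -5
  Term 2 contributes 7 + 2 · -3 = 1
  Term 3 contributes 8 + 3 · -3 = -1
  Term 4 contributes 10 + 4 · -3 = -2
p(-3) = ⊕ of these = min[9, -5, 1, -1, -2] = -5.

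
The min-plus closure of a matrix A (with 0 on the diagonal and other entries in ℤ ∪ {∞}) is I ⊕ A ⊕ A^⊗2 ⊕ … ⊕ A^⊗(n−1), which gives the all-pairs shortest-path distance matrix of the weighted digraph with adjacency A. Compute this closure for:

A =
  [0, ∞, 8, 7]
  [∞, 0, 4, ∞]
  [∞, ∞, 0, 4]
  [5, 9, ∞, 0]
Closure =
  [0, 16, 8, 7]
  [13, 0, 4, 8]
  [9, 13, 0, 4]
  [5, 9, 13, 0]

This is the Floyd-Warshall all-pairs shortest-path computation. For each intermediate vertex k = 0, 1, …, 3, update dist[i][j] ← min(dist[i][j], dist[i][k] + dist[k][j]). The final matrix gives, for each (i, j), the minimum total weight of any directed path from i to j (possibly empty when i = j).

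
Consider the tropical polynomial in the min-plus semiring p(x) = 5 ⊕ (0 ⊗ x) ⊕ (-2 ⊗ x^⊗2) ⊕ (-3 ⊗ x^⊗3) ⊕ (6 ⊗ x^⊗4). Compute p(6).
p(6) = 5

A tropical monomial a ⊗ x^⊗i evaluates to a + i · x. Evaluating each term at x = 6:
  Term 0 contributes 5 + 0 · 6 = 5
  Term 1 contributes 0 + 1 · 6 = 6
  Term 2 contributes -2 + 2 · 6 = 10
  Term 3 contributes -3 + 3 · 6 = 15
  Term 4 contributes 6 + 4 · 6 = 30
p(6) = ⊕ of these = min[5, 6, 10, 15, 30] = 5.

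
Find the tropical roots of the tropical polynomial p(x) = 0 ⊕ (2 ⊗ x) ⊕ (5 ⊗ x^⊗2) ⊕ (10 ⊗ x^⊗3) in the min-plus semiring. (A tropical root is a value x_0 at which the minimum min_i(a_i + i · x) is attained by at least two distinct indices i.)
Roots: {-5, -3, -2}

Each tropical root is a break point of the lower envelope of the lines y = a_i + i · x (there are 4 lines, with slopes 0, 1, ..., 3). Only the lines that attain the minimum somewhere contribute to roots; other lines are dominated. Here the surviving (envelope) indices are i = 3, i = 2, i = 1, i = 0.
Intersections between consecutive envelope lines give the roots: for adjacent envelope indices i < j the intersection is x = (a_i − a_j) / (j − i). Reading off the sorted break points: {-5, -3, -2}.
Verification: at each break x_0, at least two indices attain the minimum of min_i(a_i + i · x_0).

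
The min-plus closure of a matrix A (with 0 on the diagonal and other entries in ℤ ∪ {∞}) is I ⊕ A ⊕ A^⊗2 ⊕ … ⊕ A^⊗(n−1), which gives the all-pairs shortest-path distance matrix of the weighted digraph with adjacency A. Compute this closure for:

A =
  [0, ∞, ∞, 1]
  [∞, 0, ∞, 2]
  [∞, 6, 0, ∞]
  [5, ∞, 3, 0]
Closure =
  [0, 10, 4, 1]
  [7, 0, 5, 2]
  [13, 6, 0, 8]
  [5, 9, 3, 0]

This is the Floyd-Warshall all-pairs shortest-path computation. For each intermediate vertex k = 0, 1, …, 3, update dist[i][j] ← min(dist[i][j], dist[i][k] + dist[k][j]). The final matrix gives, for each (i, j), the minimum total weight of any directed path from i to j (possibly empty when i = j).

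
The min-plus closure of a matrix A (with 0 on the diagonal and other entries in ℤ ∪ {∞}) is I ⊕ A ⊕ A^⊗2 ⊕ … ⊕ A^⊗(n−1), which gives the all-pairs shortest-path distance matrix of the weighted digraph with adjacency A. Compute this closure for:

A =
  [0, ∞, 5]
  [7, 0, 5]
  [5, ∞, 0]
Closure =
  [0, ∞, 5]
  [7, 0, 5]
  [5, ∞, 0]

This is the Floyd-Warshall all-pairs shortest-path computation. For each intermediate vertex k = 0, 1, …, 2, update dist[i][j] ← min(dist[i][j], dist[i][k] + dist[k][j]). The final matrix gives, for each (i, j), the minimum total weight of any directed path from i to j (possibly empty when i = j).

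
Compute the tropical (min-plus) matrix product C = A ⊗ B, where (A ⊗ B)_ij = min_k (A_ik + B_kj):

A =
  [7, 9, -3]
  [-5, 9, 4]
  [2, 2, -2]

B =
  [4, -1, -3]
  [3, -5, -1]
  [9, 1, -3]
A ⊗ B =
  [6, -2, -6]
  [-1, -6, -8]
  [5, -3, -5]

Apply the min-plus product entry-by-entry:
  C[0][0] = min over k of (A[0][0] + B[0][0] = 7 + 4 = 11, A[0][1] + B[1][0] = 9 + 3 = 12, A[0][2] + B[2][0] = -3 + 9 = 6) = 6 (attained at k = 2)
  C[0][1] = min over k of (A[0][0] + B[0][1] = 7 + -1 = 6, A[0][1] + B[1][1] = 9 + -5 = 4, A[0][2] + B[2][1] = -3 + 1 = -2) = -2 (attained at k = 2)
  C[0][2] = min over k of (A[0][0] + B[0][2] = 7 + -3 = 4, A[0][1] + B[1][2] = 9 + -1 = 8, A[0][2] + B[2][2] = -3 + -3 = -6) = -6 (attained at k = 2)
  C[1][0] = min over k of (A[1][0] + B[0][0] = -5 + 4 = -1, A[1][1] + B[1][0] = 9 + 3 = 12, A[1][2] + B[2][0] = 4 + 9 = 13) = -1 (attained at k = 0)
  C[1][1] = min over k of (A[1][0] + B[0][1] = -5 + -1 = -6, A[1][1] + B[1][1] = 9 + -5 = 4, A[1][2] + B[2][1] = 4 + 1 = 5) = -6 (attained at k = 0)
  C[1][2] = min over k of (A[1][0] + B[0][2] = -5 + -3 = -8, A[1][1] + B[1][2] = 9 + -1 = 8, A[1][2] + B[2][2] = 4 + -3 = 1) = -8 (attained at k = 0)
  C[2][0] = min over k of (A[2][0] + B[0][0] = 2 + 4 = 6, A[2][1] + B[1][0] = 2 + 3 = 5, A[2][2] + B[2][0] = -2 + 9 = 7) = 5 (attained at k = 1)
  C[2][1] = min over k of (A[2][0] + B[0][1] = 2 + -1 = 1, A[2][1] + B[1][1] = 2 + -5 = -3, A[2][2] + B[2][1] = -2 + 1 = -1) = -3 (attained at k = 1)
  C[2][2] = min over k of (A[2][0] + B[0][2] = 2 + -3 = -1, A[2][1] + B[1][2] = 2 + -1 = 1, A[2][2] + B[2][2] = -2 + -3 = -5) = -5 (attained at k = 2)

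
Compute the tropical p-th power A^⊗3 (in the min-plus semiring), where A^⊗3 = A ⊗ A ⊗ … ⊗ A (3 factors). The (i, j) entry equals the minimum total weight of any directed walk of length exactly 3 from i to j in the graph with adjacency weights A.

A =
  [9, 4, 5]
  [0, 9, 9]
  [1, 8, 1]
A^⊗3 =
  [7, 8, 7]
  [4, 13, 6]
  [3, 6, 3]

Each entry (A^⊗3)_ij equals the minimum over all length-3 walks i = v_0 → v_1 → … → v_3 = j of Σ_t A[v_t][v_{t+1}]. For example, for (i, j) = (0, 2) we minimise over 9 possible intermediate vertex sequences; the minimum is 7, attained along the walk 0 → 2 → 2 → 2.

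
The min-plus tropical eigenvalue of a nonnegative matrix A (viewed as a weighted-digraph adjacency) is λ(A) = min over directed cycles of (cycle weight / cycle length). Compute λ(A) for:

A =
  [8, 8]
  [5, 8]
λ(A) = 13/2

Enumerate directed cycles and compute their means (weight / length). Sample:
  cycle 0 → 0: weight = 8, length = 1, mean = 8/1 ≈ 8.000
  cycle 1 → 1: weight = 8, length = 1, mean = 8/1 ≈ 8.000
  cycle 0 → 1 → 0: weight = 13, length = 2, mean = 13/2 ≈ 6.500
  cycle 1 → 0 → 1: weight = 13, length = 2, mean = 13/2 ≈ 6.500
Minimum mean = 6.500, attained e.g. along the cycle 0 → 1 → 0 with weight 13 and length 2. So λ(A) = 13/2 = 13/2.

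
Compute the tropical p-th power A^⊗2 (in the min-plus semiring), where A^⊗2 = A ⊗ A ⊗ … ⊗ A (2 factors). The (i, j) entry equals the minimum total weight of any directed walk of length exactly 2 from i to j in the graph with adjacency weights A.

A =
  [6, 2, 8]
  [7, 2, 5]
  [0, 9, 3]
A^⊗2 =
  [8, 4, 7]
  [5, 4, 7]
  [3, 2, 6]

Each entry (A^⊗2)_ij equals the minimum over all length-2 walks i = v_0 → v_1 → … → v_2 = j of Σ_t A[v_t][v_{t+1}]. For example, for (i, j) = (0, 2) we minimise over 3 possible intermediate vertex sequences; the minimum is 7, attained along the walk 0 → 1 → 2.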